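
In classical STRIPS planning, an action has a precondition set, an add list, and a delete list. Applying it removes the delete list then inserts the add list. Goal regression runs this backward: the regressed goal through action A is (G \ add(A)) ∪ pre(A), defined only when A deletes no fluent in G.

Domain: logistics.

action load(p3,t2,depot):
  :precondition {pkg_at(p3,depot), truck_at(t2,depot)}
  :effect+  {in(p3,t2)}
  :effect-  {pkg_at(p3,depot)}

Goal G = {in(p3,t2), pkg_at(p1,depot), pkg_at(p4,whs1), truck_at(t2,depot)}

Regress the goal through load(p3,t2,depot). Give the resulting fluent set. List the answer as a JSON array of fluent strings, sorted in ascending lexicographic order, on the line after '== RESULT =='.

Regress:
  G ∩ del = {}  (empty — regression defined)
  G \ add = {in(p3,t2), pkg_at(p1,depot), pkg_at(p4,whs1), truck_at(t2,depot)} \ {in(p3,t2)} = {pkg_at(p1,depot), pkg_at(p4,whs1), truck_at(t2,depot)}
  ∪ pre   = {pkg_at(p1,depot), pkg_at(p4,whs1), truck_at(t2,depot)} ∪ {pkg_at(p3,depot), truck_at(t2,depot)}
          = {pkg_at(p1,depot), pkg_at(p3,depot), pkg_at(p4,whs1), truck_at(t2,depot)}

== RESULT ==
["pkg_at(p1,depot)", "pkg_at(p3,depot)", "pkg_at(p4,whs1)", "truck_at(t2,depot)"]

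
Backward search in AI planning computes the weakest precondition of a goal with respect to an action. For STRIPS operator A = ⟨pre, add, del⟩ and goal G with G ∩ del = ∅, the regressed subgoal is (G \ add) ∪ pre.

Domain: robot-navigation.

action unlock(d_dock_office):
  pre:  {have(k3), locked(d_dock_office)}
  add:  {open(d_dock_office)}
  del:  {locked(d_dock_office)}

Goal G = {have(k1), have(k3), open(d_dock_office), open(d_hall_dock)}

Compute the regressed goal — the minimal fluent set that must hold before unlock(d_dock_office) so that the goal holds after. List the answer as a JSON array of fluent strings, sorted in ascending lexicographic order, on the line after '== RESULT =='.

Compute (G \ add) ∪ pre:
  G ∩ del = {}  (empty — regression defined)
  G \ add = {have(k1), have(k3), open(d_dock_office), open(d_hall_dock)} \ {open(d_dock_office)} = {have(k1), have(k3), open(d_hall_dock)}
  ∪ pre   = {have(k1), have(k3), open(d_hall_dock)} ∪ {have(k3), locked(d_dock_office)}
          = {have(k1), have(k3), locked(d_dock_office), open(d_hall_dock)}

== RESULT ==
["have(k1)", "have(k3)", "locked(d_dock_office)", "open(d_hall_dock)"]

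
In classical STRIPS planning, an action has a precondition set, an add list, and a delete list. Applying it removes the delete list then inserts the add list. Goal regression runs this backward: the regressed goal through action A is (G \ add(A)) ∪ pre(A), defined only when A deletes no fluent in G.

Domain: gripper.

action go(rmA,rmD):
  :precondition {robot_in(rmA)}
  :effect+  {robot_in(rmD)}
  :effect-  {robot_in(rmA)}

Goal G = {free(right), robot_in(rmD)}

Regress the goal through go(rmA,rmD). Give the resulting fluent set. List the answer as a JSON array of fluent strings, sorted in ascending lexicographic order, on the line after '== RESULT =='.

Regress:
  G ∩ del = {}  (empty — regression defined)
  G \ add = {free(right), robot_in(rmD)} \ {robot_in(rmD)} = {free(right)}
  ∪ pre   = {free(right)} ∪ {robot_in(rmA)}
          = {free(right), robot_in(rmA)}

== RESULT ==
["free(right)", "robot_in(rmA)"]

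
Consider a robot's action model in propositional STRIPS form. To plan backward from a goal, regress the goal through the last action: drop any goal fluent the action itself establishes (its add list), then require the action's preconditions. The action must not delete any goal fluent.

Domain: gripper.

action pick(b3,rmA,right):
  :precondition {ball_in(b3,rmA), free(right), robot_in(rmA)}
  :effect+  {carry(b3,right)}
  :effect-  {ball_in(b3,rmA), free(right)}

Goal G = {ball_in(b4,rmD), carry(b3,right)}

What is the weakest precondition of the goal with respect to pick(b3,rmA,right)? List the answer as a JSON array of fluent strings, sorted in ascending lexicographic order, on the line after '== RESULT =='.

Regress:
  G ∩ del = {}  (empty — regression defined)
  G \ add = {ball_in(b4,rmD), carry(b3,right)} \ {carry(b3,right)} = {ball_in(b4,rmD)}
  ∪ pre   = {ball_in(b4,rmD)} ∪ {ball_in(b3,rmA), free(right), robot_in(rmA)}
          = {ball_in(b3,rmA), ball_in(b4,rmD), free(right), robot_in(rmA)}

== RESULT ==
["ball_in(b3,rmA)", "ball_in(b4,rmD)", "free(right)", "robot_in(rmA)"]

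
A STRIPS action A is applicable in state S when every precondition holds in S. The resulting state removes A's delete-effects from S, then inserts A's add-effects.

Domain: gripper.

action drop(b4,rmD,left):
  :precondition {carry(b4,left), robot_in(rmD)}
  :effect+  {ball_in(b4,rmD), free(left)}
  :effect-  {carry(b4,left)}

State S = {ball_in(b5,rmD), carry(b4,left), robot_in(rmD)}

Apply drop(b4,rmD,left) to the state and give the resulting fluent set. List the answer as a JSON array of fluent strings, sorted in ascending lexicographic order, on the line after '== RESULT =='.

Progress:
  pre ⊆ S: {carry(b4,left), robot_in(rmD)} ⊆ S  — applicable
  S \ del = {ball_in(b5,rmD), robot_in(rmD)}
  ∪ add   = {ball_in(b4,rmD), ball_in(b5,rmD), free(left), robot_in(rmD)}

== RESULT ==
["ball_in(b4,rmD)", "ball_in(b5,rmD)", "free(left)", "robot_in(rmD)"]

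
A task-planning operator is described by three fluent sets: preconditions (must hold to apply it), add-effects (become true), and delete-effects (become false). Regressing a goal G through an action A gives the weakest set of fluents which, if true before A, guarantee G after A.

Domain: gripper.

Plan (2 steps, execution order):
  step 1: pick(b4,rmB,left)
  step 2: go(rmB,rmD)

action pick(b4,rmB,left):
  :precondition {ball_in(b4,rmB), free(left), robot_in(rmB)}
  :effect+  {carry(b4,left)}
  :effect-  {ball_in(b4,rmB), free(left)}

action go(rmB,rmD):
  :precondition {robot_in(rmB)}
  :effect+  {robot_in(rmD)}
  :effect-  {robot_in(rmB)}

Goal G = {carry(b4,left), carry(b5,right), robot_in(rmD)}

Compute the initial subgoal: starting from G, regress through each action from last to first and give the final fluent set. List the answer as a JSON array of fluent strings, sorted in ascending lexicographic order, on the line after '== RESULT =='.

Regress step by step:
  through step 2 (go(rmB,rmD)): drop {robot_in(rmD)}, keep {carry(b4,left), carry(b5,right)}, require {robot_in(rmB)}
    → {carry(b4,left), carry(b5,right), robot_in(rmB)}
  through step 1 (pick(b4,rmB,left)): drop {carry(b4,left)}, keep {carry(b5,right), robot_in(rmB)}, require {ball_in(b4,rmB), free(left), robot_in(rmB)}
    → {ball_in(b4,rmB), carry(b5,right), free(left), robot_in(rmB)}

== RESULT ==
["ball_in(b4,rmB)", "carry(b5,right)", "free(left)", "robot_in(rmB)"]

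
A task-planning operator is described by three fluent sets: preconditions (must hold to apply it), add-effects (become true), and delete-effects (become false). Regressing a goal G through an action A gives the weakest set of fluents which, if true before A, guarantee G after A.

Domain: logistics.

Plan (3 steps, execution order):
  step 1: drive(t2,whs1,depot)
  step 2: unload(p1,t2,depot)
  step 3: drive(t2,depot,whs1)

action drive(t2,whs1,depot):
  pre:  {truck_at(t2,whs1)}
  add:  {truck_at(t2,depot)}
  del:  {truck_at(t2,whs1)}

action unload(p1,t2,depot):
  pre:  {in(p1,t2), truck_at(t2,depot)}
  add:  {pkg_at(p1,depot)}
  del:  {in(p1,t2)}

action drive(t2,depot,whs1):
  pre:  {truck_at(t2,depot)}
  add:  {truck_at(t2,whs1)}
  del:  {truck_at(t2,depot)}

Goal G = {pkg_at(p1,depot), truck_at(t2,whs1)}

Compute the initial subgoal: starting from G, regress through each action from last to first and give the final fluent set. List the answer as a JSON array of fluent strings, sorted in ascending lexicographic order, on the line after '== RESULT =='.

Work backward from the goal:
  through step 3 (drive(t2,depot,whs1)): drop {truck_at(t2,whs1)}, keep {pkg_at(p1,depot)}, require {truck_at(t2,depot)}
    → {pkg_at(p1,depot), truck_at(t2,depot)}
  through step 2 (unload(p1,t2,depot)): drop {pkg_at(p1,depot)}, keep {truck_at(t2,depot)}, require {in(p1,t2), truck_at(t2,depot)}
    → {in(p1,t2), truck_at(t2,depot)}
  through step 1 (drive(t2,whs1,depot)): drop {truck_at(t2,depot)}, keep {in(p1,t2)}, require {truck_at(t2,whs1)}
    → {in(p1,t2), truck_at(t2,whs1)}

== RESULT ==
["in(p1,t2)", "truck_at(t2,whs1)"]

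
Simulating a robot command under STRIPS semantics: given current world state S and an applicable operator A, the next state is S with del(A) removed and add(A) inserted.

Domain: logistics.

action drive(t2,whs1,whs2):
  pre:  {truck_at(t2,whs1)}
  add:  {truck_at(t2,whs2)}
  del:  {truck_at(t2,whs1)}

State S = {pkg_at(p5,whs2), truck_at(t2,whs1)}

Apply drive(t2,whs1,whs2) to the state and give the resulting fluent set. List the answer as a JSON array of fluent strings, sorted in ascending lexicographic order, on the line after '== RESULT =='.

Progress:
  pre ⊆ S: {truck_at(t2,whs1)} ⊆ S  — applicable
  S \ del = {pkg_at(p5,whs2)}
  ∪ add   = {pkg_at(p5,whs2), truck_at(t2,whs2)}

== RESULT ==
["pkg_at(p5,whs2)", "truck_at(t2,whs2)"]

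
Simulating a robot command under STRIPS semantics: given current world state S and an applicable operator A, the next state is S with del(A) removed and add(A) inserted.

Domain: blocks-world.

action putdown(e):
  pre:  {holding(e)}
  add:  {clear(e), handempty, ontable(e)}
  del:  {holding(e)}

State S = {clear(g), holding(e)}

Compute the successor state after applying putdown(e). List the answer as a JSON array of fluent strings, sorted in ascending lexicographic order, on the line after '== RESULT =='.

Compute (S \ del) ∪ add:
  pre ⊆ S: {holding(e)} ⊆ S  — applicable
  S \ del = {clear(g)}
  ∪ add   = {clear(e), clear(g), handempty, ontable(e)}

== RESULT ==
["clear(e)", "clear(g)", "handempty", "ontable(e)"]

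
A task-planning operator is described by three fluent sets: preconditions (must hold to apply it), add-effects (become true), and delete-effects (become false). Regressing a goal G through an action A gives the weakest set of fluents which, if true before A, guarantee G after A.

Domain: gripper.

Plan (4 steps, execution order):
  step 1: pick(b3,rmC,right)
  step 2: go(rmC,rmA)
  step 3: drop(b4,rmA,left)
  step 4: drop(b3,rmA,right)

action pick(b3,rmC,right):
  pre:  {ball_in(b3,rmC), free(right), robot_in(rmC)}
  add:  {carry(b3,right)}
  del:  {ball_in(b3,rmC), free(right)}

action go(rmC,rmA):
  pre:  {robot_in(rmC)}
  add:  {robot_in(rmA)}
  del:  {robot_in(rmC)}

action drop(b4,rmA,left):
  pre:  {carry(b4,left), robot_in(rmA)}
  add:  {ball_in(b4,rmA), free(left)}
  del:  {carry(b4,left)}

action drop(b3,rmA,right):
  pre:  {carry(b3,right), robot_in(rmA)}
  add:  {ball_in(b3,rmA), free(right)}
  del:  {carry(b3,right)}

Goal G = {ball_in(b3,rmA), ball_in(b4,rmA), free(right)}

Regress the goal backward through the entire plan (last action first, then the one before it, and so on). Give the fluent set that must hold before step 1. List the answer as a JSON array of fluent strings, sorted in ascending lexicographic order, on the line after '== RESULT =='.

Regress step by step:
  through step 4 (drop(b3,rmA,right)): drop {ball_in(b3,rmA), free(right)}, keep {ball_in(b4,rmA)}, require {carry(b3,right), robot_in(rmA)}
    → {ball_in(b4,rmA), carry(b3,right), robot_in(rmA)}
  through step 3 (drop(b4,rmA,left)): drop {ball_in(b4,rmA)}, keep {carry(b3,right), robot_in(rmA)}, require {carry(b4,left), robot_in(rmA)}
    → {carry(b3,right), carry(b4,left), robot_in(rmA)}
  through step 2 (go(rmC,rmA)): drop {robot_in(rmA)}, keep {carry(b3,right), carry(b4,left)}, require {robot_in(rmC)}
    → {carry(b3,right), carry(b4,left), robot_in(rmC)}
  through step 1 (pick(b3,rmC,right)): drop {carry(b3,right)}, keep {carry(b4,left), robot_in(rmC)}, require {ball_in(b3,rmC), free(right), robot_in(rmC)}
    → {ball_in(b3,rmC), carry(b4,left), free(right), robot_in(rmC)}

== RESULT ==
["ball_in(b3,rmC)", "carry(b4,left)", "free(right)", "robot_in(rmC)"]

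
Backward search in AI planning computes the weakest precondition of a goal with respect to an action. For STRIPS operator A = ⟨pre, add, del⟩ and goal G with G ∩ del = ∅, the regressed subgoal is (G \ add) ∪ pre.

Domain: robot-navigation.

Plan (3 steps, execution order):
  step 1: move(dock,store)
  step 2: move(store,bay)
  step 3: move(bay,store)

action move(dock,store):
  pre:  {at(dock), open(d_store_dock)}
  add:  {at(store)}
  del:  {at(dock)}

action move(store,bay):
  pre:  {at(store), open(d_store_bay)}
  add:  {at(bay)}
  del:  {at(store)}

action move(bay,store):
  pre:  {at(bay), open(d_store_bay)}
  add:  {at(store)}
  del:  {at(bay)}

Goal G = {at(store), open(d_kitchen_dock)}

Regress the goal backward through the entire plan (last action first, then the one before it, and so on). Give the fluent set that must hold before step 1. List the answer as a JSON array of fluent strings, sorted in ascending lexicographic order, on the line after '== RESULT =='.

Work backward from the goal:
  through step 3 (move(bay,store)): drop {at(store)}, keep {open(d_kitchen_dock)}, require {at(bay), open(d_store_bay)}
    → {at(bay), open(d_kitchen_dock), open(d_store_bay)}
  through step 2 (move(store,bay)): drop {at(bay)}, keep {open(d_kitchen_dock), open(d_store_bay)}, require {at(store), open(d_store_bay)}
    → {at(store), open(d_kitchen_dock), open(d_store_bay)}
  through step 1 (move(dock,store)): drop {at(store)}, keep {open(d_kitchen_dock), open(d_store_bay)}, require {at(dock), open(d_store_dock)}
    → {at(dock), open(d_kitchen_dock), open(d_store_bay), open(d_store_dock)}

== RESULT ==
["at(dock)", "open(d_kitchen_dock)", "open(d_store_bay)", "open(d_store_dock)"]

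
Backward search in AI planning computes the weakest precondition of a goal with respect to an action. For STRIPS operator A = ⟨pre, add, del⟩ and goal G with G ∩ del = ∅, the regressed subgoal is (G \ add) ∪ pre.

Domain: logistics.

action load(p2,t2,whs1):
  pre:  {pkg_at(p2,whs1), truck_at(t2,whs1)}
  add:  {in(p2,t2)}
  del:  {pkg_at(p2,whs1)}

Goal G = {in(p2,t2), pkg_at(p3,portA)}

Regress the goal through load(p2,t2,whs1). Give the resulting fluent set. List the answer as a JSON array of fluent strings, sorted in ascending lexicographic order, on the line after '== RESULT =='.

Compute (G \ add) ∪ pre:
  G ∩ del = {}  (empty — regression defined)
  G \ add = {in(p2,t2), pkg_at(p3,portA)} \ {in(p2,t2)} = {pkg_at(p3,portA)}
  ∪ pre   = {pkg_at(p3,portA)} ∪ {pkg_at(p2,whs1), truck_at(t2,whs1)}
          = {pkg_at(p2,whs1), pkg_at(p3,portA), truck_at(t2,whs1)}

== RESULT ==
["pkg_at(p2,whs1)", "pkg_at(p3,portA)", "truck_at(t2,whs1)"]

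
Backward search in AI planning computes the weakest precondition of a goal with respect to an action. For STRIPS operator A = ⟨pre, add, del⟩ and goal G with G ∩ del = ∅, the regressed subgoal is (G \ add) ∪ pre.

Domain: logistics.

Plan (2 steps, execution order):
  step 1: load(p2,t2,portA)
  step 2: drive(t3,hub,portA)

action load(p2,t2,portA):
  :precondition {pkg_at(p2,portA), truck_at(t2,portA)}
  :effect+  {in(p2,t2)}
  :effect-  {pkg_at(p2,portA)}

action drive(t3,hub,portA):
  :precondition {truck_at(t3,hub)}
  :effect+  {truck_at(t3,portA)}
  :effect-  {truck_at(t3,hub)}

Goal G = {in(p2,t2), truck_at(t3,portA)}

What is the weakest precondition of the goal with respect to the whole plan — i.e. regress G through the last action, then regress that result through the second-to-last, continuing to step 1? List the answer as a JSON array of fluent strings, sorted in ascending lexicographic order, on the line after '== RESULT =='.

Work backward from the goal:
  through step 2 (drive(t3,hub,portA)): drop {truck_at(t3,portA)}, keep {in(p2,t2)}, require {truck_at(t3,hub)}
    → {in(p2,t2), truck_at(t3,hub)}
  through step 1 (load(p2,t2,portA)): drop {in(p2,t2)}, keep {truck_at(t3,hub)}, require {pkg_at(p2,portA), truck_at(t2,portA)}
    → {pkg_at(p2,portA), truck_at(t2,portA), truck_at(t3,hub)}

== RESULT ==
["pkg_at(p2,portA)", "truck_at(t2,portA)", "truck_at(t3,hub)"]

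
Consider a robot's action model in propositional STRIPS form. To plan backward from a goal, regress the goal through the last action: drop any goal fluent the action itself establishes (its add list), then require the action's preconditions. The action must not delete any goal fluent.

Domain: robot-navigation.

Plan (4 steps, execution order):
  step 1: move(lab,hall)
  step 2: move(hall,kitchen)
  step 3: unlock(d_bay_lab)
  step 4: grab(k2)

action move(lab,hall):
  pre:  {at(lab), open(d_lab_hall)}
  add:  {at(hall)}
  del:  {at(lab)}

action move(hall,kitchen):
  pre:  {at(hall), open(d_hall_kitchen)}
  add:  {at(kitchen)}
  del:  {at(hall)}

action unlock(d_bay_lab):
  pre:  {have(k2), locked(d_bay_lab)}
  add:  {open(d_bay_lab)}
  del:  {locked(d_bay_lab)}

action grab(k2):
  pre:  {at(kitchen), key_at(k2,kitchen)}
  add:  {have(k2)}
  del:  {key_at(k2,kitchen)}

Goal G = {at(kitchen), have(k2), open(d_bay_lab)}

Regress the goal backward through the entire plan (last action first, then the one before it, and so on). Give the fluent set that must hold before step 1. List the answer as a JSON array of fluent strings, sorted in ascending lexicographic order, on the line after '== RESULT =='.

Work backward from the goal:
  through step 4 (grab(k2)): drop {have(k2)}, keep {at(kitchen), open(d_bay_lab)}, require {at(kitchen), key_at(k2,kitchen)}
    → {at(kitchen), key_at(k2,kitchen), open(d_bay_lab)}
  through step 3 (unlock(d_bay_lab)): drop {open(d_bay_lab)}, keep {at(kitchen), key_at(k2,kitchen)}, require {have(k2), locked(d_bay_lab)}
    → {at(kitchen), have(k2), key_at(k2,kitchen), locked(d_bay_lab)}
  through step 2 (move(hall,kitchen)): drop {at(kitchen)}, keep {have(k2), key_at(k2,kitchen), locked(d_bay_lab)}, require {at(hall), open(d_hall_kitchen)}
    → {at(hall), have(k2), key_at(k2,kitchen), locked(d_bay_lab), open(d_hall_kitchen)}
  through step 1 (move(lab,hall)): drop {at(hall)}, keep {have(k2), key_at(k2,kitchen), locked(d_bay_lab), open(d_hall_kitchen)}, require {at(lab), open(d_lab_hall)}
    → {at(lab), have(k2), key_at(k2,kitchen), locked(d_bay_lab), open(d_hall_kitchen), open(d_lab_hall)}

== RESULT ==
["at(lab)", "have(k2)", "key_at(k2,kitchen)", "locked(d_bay_lab)", "open(d_hall_kitchen)", "open(d_lab_hall)"]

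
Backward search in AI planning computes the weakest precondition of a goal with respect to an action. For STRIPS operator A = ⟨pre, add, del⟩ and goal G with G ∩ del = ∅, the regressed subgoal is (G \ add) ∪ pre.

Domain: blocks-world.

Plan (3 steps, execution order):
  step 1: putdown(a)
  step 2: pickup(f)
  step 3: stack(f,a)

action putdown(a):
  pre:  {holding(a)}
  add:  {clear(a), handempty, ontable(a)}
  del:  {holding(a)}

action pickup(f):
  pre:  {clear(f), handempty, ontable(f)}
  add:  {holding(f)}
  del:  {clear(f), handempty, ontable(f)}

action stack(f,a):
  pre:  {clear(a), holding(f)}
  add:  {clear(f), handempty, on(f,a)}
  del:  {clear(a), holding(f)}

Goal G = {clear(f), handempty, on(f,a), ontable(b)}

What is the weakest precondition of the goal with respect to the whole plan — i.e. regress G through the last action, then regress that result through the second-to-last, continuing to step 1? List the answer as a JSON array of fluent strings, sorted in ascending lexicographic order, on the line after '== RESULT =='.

Regress step by step:
  through step 3 (stack(f,a)): drop {clear(f), handempty, on(f,a)}, keep {ontable(b)}, require {clear(a), holding(f)}
    → {clear(a), holding(f), ontable(b)}
  through step 2 (pickup(f)): drop {holding(f)}, keep {clear(a), ontable(b)}, require {clear(f), handempty, ontable(f)}
    → {clear(a), clear(f), handempty, ontable(b), ontable(f)}
  through step 1 (putdown(a)): drop {clear(a), handempty}, keep {clear(f), ontable(b), ontable(f)}, require {holding(a)}
    → {clear(f), holding(a), ontable(b), ontable(f)}

== RESULT ==
["clear(f)", "holding(a)", "ontable(b)", "ontable(f)"]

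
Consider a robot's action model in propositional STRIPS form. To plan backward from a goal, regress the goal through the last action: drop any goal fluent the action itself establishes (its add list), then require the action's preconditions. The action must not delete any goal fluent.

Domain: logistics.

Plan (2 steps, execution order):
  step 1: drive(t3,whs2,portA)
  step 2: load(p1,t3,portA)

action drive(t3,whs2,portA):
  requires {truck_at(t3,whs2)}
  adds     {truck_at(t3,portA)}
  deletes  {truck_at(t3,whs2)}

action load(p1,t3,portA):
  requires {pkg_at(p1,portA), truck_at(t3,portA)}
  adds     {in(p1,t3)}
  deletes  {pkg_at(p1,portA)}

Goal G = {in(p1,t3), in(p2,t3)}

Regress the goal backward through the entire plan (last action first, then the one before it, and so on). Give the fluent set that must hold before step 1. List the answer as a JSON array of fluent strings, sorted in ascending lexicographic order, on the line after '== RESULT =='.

Regress step by step:
  through step 2 (load(p1,t3,portA)): drop {in(p1,t3)}, keep {in(p2,t3)}, require {pkg_at(p1,portA), truck_at(t3,portA)}
    → {in(p2,t3), pkg_at(p1,portA), truck_at(t3,portA)}
  through step 1 (drive(t3,whs2,portA)): drop {truck_at(t3,portA)}, keep {in(p2,t3), pkg_at(p1,portA)}, require {truck_at(t3,whs2)}
    → {in(p2,t3), pkg_at(p1,portA), truck_at(t3,whs2)}

== RESULT ==
["in(p2,t3)", "pkg_at(p1,portA)", "truck_at(t3,whs2)"]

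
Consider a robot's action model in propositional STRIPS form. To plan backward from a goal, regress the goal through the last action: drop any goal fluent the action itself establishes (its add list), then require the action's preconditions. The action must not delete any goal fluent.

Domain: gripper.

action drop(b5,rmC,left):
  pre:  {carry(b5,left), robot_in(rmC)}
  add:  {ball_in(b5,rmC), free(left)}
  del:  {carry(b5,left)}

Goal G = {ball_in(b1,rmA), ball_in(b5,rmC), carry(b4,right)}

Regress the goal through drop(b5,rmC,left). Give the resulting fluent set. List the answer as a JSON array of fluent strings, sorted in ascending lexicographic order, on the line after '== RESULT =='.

Regress:
  G ∩ del = {}  (empty — regression defined)
  G \ add = {ball_in(b1,rmA), ball_in(b5,rmC), carry(b4,right)} \ {ball_in(b5,rmC), free(left)} = {ball_in(b1,rmA), carry(b4,right)}
  ∪ pre   = {ball_in(b1,rmA), carry(b4,right)} ∪ {carry(b5,left), robot_in(rmC)}
          = {ball_in(b1,rmA), carry(b4,right), carry(b5,left), robot_in(rmC)}

== RESULT ==
["ball_in(b1,rmA)", "carry(b4,right)", "carry(b5,left)", "robot_in(rmC)"]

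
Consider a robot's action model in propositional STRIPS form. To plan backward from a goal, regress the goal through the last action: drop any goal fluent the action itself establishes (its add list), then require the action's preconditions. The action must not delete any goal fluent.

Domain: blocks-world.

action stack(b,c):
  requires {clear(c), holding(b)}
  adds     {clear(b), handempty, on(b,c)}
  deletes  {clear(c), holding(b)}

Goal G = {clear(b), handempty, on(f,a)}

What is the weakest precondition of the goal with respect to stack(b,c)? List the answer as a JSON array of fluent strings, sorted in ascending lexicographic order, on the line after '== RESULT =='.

Compute (G \ add) ∪ pre:
  G ∩ del = {}  (empty — regression defined)
  G \ add = {clear(b), handempty, on(f,a)} \ {clear(b), handempty, on(b,c)} = {on(f,a)}
  ∪ pre   = {on(f,a)} ∪ {clear(c), holding(b)}
          = {clear(c), holding(b), on(f,a)}

== RESULT ==
["clear(c)", "holding(b)", "on(f,a)"]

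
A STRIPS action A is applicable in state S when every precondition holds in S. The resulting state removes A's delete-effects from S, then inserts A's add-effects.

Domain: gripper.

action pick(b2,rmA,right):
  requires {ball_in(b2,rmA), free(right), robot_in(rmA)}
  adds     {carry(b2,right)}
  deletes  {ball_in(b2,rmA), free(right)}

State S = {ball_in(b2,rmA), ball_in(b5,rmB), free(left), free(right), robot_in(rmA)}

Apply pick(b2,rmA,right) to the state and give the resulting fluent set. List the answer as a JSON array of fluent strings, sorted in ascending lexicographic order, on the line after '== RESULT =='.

Progress:
  pre ⊆ S: {ball_in(b2,rmA), free(right), robot_in(rmA)} ⊆ S  — applicable
  S \ del = {ball_in(b5,rmB), free(left), robot_in(rmA)}
  ∪ add   = {ball_in(b5,rmB), carry(b2,right), free(left), robot_in(rmA)}

== RESULT ==
["ball_in(b5,rmB)", "carry(b2,right)", "free(left)", "robot_in(rmA)"]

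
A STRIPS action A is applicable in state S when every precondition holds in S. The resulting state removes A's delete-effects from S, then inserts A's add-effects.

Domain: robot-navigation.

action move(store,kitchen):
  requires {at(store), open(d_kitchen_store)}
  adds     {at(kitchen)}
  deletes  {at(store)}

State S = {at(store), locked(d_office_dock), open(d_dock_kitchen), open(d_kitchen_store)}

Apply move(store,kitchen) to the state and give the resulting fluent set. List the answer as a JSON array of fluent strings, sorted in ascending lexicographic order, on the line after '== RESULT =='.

Compute (S \ del) ∪ add:
  pre ⊆ S: {at(store), open(d_kitchen_store)} ⊆ S  — applicable
  S \ del = {locked(d_office_dock), open(d_dock_kitchen), open(d_kitchen_store)}
  ∪ add   = {at(kitchen), locked(d_office_dock), open(d_dock_kitchen), open(d_kitchen_store)}

== RESULT ==
["at(kitchen)", "locked(d_office_dock)", "open(d_dock_kitchen)", "open(d_kitchen_store)"]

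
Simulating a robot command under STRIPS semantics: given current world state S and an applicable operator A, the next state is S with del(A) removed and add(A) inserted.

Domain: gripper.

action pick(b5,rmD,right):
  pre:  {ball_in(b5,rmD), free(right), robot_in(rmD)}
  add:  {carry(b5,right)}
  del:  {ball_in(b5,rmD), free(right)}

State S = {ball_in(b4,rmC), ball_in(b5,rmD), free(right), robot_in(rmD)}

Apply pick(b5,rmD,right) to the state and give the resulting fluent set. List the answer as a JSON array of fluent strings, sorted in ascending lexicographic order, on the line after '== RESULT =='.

Compute (S \ del) ∪ add:
  pre ⊆ S: {ball_in(b5,rmD), free(right), robot_in(rmD)} ⊆ S  — applicable
  S \ del = {ball_in(b4,rmC), robot_in(rmD)}
  ∪ add   = {ball_in(b4,rmC), carry(b5,right), robot_in(rmD)}

== RESULT ==
["ball_in(b4,rmC)", "carry(b5,right)", "robot_in(rmD)"]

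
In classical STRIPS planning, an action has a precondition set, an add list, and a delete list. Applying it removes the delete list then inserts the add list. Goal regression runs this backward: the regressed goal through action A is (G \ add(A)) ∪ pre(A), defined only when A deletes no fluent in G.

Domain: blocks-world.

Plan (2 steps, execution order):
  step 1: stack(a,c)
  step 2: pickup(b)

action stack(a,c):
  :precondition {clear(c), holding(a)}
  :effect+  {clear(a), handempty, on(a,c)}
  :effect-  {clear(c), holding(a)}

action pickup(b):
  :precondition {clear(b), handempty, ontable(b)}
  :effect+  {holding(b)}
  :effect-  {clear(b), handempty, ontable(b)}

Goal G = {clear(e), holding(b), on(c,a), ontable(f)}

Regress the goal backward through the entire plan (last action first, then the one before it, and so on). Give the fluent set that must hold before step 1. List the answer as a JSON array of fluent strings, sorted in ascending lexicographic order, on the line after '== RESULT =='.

Regress step by step:
  through step 2 (pickup(b)): drop {holding(b)}, keep {clear(e), on(c,a), ontable(f)}, require {clear(b), handempty, ontable(b)}
    → {clear(b), clear(e), handempty, on(c,a), ontable(b), ontable(f)}
  through step 1 (stack(a,c)): drop {handempty}, keep {clear(b), clear(e), on(c,a), ontable(b), ontable(f)}, require {clear(c), holding(a)}
    → {clear(b), clear(c), clear(e), holding(a), on(c,a), ontable(b), ontable(f)}

== RESULT ==
["clear(b)", "clear(c)", "clear(e)", "holding(a)", "on(c,a)", "ontable(b)", "ontable(f)"]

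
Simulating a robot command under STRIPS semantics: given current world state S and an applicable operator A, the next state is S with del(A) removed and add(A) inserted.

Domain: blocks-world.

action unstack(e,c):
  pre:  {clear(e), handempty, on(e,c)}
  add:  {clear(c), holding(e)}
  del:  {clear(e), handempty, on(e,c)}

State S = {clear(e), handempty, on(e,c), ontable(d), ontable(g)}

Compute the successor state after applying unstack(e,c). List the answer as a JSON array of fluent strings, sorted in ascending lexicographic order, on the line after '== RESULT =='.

Progress:
  pre ⊆ S: {clear(e), handempty, on(e,c)} ⊆ S  — applicable
  S \ del = {ontable(d), ontable(g)}
  ∪ add   = {clear(c), holding(e), ontable(d), ontable(g)}

== RESULT ==
["clear(c)", "holding(e)", "ontable(d)", "ontable(g)"]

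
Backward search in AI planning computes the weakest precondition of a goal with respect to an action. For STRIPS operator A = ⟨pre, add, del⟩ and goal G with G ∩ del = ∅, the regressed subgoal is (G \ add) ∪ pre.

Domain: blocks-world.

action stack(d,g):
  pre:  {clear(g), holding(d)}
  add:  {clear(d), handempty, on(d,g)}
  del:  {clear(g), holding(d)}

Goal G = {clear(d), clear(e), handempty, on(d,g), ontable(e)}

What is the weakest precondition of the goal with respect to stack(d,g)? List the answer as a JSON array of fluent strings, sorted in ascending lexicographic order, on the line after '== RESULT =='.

Compute (G \ add) ∪ pre:
  G ∩ del = {}  (empty — regression defined)
  G \ add = {clear(d), clear(e), handempty, on(d,g), ontable(e)} \ {clear(d), handempty, on(d,g)} = {clear(e), ontable(e)}
  ∪ pre   = {clear(e), ontable(e)} ∪ {clear(g), holding(d)}
          = {clear(e), clear(g), holding(d), ontable(e)}

== RESULT ==
["clear(e)", "clear(g)", "holding(d)", "ontable(e)"]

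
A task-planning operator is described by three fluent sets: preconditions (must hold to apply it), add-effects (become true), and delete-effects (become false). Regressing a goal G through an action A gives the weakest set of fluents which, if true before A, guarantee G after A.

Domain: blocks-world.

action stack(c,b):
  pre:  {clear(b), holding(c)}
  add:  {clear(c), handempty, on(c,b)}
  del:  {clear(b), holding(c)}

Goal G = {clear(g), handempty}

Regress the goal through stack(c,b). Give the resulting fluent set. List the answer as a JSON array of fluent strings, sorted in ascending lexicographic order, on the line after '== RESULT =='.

Regress:
  G ∩ del = {}  (empty — regression defined)
  G \ add = {clear(g), handempty} \ {clear(c), handempty, on(c,b)} = {clear(g)}
  ∪ pre   = {clear(g)} ∪ {clear(b), holding(c)}
          = {clear(b), clear(g), holding(c)}

== RESULT ==
["clear(b)", "clear(g)", "holding(c)"]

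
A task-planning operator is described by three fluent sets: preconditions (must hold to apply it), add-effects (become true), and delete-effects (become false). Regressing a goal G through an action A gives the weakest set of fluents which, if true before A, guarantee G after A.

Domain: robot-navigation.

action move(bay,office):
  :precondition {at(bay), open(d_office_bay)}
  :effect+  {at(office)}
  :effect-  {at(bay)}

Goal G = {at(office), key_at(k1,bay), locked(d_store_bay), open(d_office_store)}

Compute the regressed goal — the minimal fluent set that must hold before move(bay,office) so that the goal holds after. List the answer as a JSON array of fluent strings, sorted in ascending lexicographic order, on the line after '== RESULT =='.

Compute (G \ add) ∪ pre:
  G ∩ del = {}  (empty — regression defined)
  G \ add = {at(office), key_at(k1,bay), locked(d_store_bay), open(d_office_store)} \ {at(office)} = {key_at(k1,bay), locked(d_store_bay), open(d_office_store)}
  ∪ pre   = {key_at(k1,bay), locked(d_store_bay), open(d_office_store)} ∪ {at(bay), open(d_office_bay)}
          = {at(bay), key_at(k1,bay), locked(d_store_bay), open(d_office_bay), open(d_office_store)}

== RESULT ==
["at(bay)", "key_at(k1,bay)", "locked(d_store_bay)", "open(d_office_bay)", "open(d_office_store)"]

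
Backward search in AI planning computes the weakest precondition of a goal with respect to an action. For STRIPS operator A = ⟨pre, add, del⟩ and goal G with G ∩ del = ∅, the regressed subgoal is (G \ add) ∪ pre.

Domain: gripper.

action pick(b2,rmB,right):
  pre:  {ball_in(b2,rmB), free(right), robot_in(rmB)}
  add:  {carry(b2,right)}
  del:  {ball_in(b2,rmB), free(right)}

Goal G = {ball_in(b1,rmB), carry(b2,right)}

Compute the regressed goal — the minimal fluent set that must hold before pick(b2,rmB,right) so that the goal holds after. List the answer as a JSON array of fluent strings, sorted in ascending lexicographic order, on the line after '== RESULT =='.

Compute (G \ add) ∪ pre:
  G ∩ del = {}  (empty — regression defined)
  G \ add = {ball_in(b1,rmB), carry(b2,right)} \ {carry(b2,right)} = {ball_in(b1,rmB)}
  ∪ pre   = {ball_in(b1,rmB)} ∪ {ball_in(b2,rmB), free(right), robot_in(rmB)}
          = {ball_in(b1,rmB), ball_in(b2,rmB), free(right), robot_in(rmB)}

== RESULT ==
["ball_in(b1,rmB)", "ball_in(b2,rmB)", "free(right)", "robot_in(rmB)"]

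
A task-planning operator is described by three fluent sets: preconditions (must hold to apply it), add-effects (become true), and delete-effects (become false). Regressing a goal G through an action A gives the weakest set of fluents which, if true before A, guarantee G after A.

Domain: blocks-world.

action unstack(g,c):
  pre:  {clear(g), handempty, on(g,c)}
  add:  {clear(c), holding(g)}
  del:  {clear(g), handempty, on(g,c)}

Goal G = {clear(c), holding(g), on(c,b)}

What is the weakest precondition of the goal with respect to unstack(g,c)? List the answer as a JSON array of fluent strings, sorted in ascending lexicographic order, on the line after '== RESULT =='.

Compute (G \ add) ∪ pre:
  G ∩ del = {}  (empty — regression defined)
  G \ add = {clear(c), holding(g), on(c,b)} \ {clear(c), holding(g)} = {on(c,b)}
  ∪ pre   = {on(c,b)} ∪ {clear(g), handempty, on(g,c)}
          = {clear(g), handempty, on(c,b), on(g,c)}

== RESULT ==
["clear(g)", "handempty", "on(c,b)", "on(g,c)"]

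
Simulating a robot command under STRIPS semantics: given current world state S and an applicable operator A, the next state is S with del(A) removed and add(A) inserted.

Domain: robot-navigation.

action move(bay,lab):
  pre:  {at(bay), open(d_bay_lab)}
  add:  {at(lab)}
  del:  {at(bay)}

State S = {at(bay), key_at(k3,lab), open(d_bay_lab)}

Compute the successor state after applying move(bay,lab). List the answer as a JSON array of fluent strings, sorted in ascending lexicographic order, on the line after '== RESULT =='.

Compute (S \ del) ∪ add:
  pre ⊆ S: {at(bay), open(d_bay_lab)} ⊆ S  — applicable
  S \ del = {key_at(k3,lab), open(d_bay_lab)}
  ∪ add   = {at(lab), key_at(k3,lab), open(d_bay_lab)}

== RESULT ==
["at(lab)", "key_at(k3,lab)", "open(d_bay_lab)"]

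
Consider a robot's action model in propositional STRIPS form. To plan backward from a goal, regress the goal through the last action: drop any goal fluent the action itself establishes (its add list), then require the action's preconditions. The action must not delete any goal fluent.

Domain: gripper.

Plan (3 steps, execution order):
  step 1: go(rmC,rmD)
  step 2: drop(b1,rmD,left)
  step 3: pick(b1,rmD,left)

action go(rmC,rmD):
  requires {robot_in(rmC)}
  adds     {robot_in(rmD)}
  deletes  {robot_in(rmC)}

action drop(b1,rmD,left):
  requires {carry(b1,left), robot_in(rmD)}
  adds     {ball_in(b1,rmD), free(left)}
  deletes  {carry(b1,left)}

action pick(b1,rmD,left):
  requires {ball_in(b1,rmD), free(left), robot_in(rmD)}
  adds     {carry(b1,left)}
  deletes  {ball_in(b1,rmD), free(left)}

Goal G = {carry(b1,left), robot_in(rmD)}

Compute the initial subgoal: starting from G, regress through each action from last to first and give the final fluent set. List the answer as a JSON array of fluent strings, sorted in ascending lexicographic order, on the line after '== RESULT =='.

Work backward from the goal:
  through step 3 (pick(b1,rmD,left)): drop {carry(b1,left)}, keep {robot_in(rmD)}, require {ball_in(b1,rmD), free(left), robot_in(rmD)}
    → {ball_in(b1,rmD), free(left), robot_in(rmD)}
  through step 2 (drop(b1,rmD,left)): drop {ball_in(b1,rmD), free(left)}, keep {robot_in(rmD)}, require {carry(b1,left), robot_in(rmD)}
    → {carry(b1,left), robot_in(rmD)}
  through step 1 (go(rmC,rmD)): drop {robot_in(rmD)}, keep {carry(b1,left)}, require {robot_in(rmC)}
    → {carry(b1,left), robot_in(rmC)}

== RESULT ==
["carry(b1,left)", "robot_in(rmC)"]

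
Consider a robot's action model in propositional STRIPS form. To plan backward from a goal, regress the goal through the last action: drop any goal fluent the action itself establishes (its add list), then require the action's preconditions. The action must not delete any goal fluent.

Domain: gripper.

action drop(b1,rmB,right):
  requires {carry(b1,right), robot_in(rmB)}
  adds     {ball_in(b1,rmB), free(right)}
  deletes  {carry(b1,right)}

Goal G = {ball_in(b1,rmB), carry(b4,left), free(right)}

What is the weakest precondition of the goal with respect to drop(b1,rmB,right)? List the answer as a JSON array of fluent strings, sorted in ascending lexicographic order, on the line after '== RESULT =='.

Compute (G \ add) ∪ pre:
  G ∩ del = {}  (empty — regression defined)
  G \ add = {ball_in(b1,rmB), carry(b4,left), free(right)} \ {ball_in(b1,rmB), free(right)} = {carry(b4,left)}
  ∪ pre   = {carry(b4,left)} ∪ {carry(b1,right), robot_in(rmB)}
          = {carry(b1,right), carry(b4,left), robot_in(rmB)}

== RESULT ==
["carry(b1,right)", "carry(b4,left)", "robot_in(rmB)"]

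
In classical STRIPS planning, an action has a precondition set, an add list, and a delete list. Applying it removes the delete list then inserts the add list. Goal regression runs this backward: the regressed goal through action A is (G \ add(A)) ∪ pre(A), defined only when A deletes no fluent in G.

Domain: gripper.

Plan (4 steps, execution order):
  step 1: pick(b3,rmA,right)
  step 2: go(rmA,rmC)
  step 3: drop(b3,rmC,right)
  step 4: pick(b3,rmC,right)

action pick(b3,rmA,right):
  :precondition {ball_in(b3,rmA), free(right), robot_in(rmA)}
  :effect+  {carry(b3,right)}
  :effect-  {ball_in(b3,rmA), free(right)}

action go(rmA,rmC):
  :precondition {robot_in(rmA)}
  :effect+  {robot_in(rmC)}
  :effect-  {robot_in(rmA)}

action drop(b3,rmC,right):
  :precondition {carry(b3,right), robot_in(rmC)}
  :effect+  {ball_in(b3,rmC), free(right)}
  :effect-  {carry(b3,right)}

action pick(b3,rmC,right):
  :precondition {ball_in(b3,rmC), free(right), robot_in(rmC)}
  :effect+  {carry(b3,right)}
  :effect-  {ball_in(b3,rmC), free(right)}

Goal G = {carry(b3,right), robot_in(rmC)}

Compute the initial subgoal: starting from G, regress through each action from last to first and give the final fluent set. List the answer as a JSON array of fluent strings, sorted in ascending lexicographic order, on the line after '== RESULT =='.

Regress step by step:
  through step 4 (pick(b3,rmC,right)): drop {carry(b3,right)}, keep {robot_in(rmC)}, require {ball_in(b3,rmC), free(right), robot_in(rmC)}
    → {ball_in(b3,rmC), free(right), robot_in(rmC)}
  through step 3 (drop(b3,rmC,right)): drop {ball_in(b3,rmC), free(right)}, keep {robot_in(rmC)}, require {carry(b3,right), robot_in(rmC)}
    → {carry(b3,right), robot_in(rmC)}
  through step 2 (go(rmA,rmC)): drop {robot_in(rmC)}, keep {carry(b3,right)}, require {robot_in(rmA)}
    → {carry(b3,right), robot_in(rmA)}
  through step 1 (pick(b3,rmA,right)): drop {carry(b3,right)}, keep {robot_in(rmA)}, require {ball_in(b3,rmA), free(right), robot_in(rmA)}
    → {ball_in(b3,rmA), free(right), robot_in(rmA)}

== RESULT ==
["ball_in(b3,rmA)", "free(right)", "robot_in(rmA)"]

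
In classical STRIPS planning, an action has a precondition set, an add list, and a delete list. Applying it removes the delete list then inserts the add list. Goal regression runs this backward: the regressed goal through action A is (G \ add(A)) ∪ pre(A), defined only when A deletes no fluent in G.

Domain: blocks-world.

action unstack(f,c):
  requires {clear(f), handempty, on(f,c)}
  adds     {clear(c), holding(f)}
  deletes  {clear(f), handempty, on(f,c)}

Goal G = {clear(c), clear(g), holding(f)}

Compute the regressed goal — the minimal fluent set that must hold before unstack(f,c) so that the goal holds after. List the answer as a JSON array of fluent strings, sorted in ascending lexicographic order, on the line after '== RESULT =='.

Regress:
  G ∩ del = {}  (empty — regression defined)
  G \ add = {clear(c), clear(g), holding(f)} \ {clear(c), holding(f)} = {clear(g)}
  ∪ pre   = {clear(g)} ∪ {clear(f), handempty, on(f,c)}
          = {clear(f), clear(g), handempty, on(f,c)}

== RESULT ==
["clear(f)", "clear(g)", "handempty", "on(f,c)"]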